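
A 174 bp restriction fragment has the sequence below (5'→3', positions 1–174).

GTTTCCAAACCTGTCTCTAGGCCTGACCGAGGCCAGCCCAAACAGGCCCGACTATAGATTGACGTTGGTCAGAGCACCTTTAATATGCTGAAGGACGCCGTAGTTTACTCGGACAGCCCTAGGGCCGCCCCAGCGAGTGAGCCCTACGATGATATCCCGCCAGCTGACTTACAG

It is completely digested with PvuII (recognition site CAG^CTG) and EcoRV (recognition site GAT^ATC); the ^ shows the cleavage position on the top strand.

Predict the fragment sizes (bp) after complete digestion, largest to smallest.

The PvuII site (CAGCTG) starts at position 161.
PvuII cuts after base 3 of each site, so after position 163.
The EcoRV site (GATATC) starts at position 151.
EcoRV cuts after base 3 of each site, so after position 153.
Combined cut positions: 153, 163.
Linear molecule, 2 cuts → 3 fragments:
  1–153 → 153 bp
  154–163 → 10 bp
  164–174 → 11 bp
Sorted largest to smallest: 153, 11, 10 bp.

153, 11, 10 bp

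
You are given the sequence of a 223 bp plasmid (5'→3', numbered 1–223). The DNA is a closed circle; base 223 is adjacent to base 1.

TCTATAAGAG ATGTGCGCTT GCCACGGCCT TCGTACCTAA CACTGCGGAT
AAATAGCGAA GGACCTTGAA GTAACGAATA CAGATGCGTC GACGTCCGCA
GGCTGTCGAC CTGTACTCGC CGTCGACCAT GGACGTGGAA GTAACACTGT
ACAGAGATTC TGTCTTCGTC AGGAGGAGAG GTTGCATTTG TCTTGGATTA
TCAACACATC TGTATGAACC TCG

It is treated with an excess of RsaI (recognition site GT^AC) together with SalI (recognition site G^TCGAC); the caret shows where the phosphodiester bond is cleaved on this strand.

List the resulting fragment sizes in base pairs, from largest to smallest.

RsaI sites (GTAC) start at positions 33, 113, 149.
RsaI cuts after base 2 of each site, so after positions 34, 114, 150.
SalI sites (GTCGAC) start at positions 88, 105, 122.
SalI cuts after the first base of each site, so after positions 88, 105, 122.
Combined cut positions: 34, 88, 105, 114, 122, 150.
Circular molecule, 6 cuts → 6 fragments:
  35–88 → 54 bp
  89–105 → 17 bp
  106–114 → 9 bp
  115–122 → 8 bp
  123–150 → 28 bp
  151–223 then 1–34 → 73 + 34 = 107 bp
Sorted largest to smallest: 107, 54, 28, 17, 9, 8 bp.

107, 54, 28, 17, 9, 8 bp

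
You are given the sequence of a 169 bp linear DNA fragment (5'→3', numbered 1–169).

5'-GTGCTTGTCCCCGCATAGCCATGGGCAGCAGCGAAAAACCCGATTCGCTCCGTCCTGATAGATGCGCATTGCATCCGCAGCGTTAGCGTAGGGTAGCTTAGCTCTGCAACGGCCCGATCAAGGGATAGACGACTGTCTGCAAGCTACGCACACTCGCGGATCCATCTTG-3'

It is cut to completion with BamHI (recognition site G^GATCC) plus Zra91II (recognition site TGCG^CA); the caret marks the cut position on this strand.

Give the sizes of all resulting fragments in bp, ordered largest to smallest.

The BamHI site (GGATCC) starts at position 158.
BamHI cuts after the first base of each site, so after position 158.
The Zra91II site (TGCGCA) starts at position 63.
Zra91II cuts after base 4 of each site, so after position 66.
Combined cut positions: 66, 158.
Linear molecule, 2 cuts → 3 fragments:
  1–66 → 66 bp
  67–158 → 92 bp
  159–169 → 11 bp
Sorted largest to smallest: 92, 66, 11 bp.

92, 66, 11 bp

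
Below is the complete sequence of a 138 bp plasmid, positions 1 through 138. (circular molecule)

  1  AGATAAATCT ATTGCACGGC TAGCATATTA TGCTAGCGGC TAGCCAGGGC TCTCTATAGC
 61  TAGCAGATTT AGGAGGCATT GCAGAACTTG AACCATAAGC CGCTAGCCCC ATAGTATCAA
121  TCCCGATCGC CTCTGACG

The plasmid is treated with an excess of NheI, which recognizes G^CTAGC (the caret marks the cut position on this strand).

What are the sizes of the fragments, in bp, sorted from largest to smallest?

NheI sites (GCTAGC) start at positions 19, 32, 39, 59, 102.
NheI cuts after the first base of each site, so after positions 19, 32, 39, 59, 102.
Circular molecule, 5 cuts → 5 fragments:
  20–32 → 13 bp
  33–39 → 7 bp
  40–59 → 20 bp
  60–102 → 43 bp
  103–138 then 1–19 → 36 + 19 = 55 bp
Sorted largest to smallest: 55, 43, 20, 13, 7 bp.

55, 43, 20, 13, 7 bp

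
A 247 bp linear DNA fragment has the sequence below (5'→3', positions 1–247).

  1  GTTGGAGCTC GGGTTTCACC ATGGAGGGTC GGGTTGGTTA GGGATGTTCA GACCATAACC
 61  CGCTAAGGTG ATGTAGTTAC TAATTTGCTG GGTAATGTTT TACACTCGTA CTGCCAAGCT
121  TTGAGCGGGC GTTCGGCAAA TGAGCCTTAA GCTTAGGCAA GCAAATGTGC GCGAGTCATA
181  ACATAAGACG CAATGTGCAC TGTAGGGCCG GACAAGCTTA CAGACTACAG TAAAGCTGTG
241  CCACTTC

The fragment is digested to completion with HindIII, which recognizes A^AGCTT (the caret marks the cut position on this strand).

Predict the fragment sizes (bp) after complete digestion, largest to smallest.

116, 65, 33, 33 bp

HindIII sites (AAGCTT) start at positions 116, 149, 214.
HindIII cuts after the first base of each site, so after positions 116, 149, 214.
Linear molecule, 3 cuts → 4 fragments:
  1–116 → 116 bp
  117–149 → 33 bp
  150–214 → 65 bp
  215–247 → 33 bp
Sorted largest to smallest: 116, 65, 33, 33 bp.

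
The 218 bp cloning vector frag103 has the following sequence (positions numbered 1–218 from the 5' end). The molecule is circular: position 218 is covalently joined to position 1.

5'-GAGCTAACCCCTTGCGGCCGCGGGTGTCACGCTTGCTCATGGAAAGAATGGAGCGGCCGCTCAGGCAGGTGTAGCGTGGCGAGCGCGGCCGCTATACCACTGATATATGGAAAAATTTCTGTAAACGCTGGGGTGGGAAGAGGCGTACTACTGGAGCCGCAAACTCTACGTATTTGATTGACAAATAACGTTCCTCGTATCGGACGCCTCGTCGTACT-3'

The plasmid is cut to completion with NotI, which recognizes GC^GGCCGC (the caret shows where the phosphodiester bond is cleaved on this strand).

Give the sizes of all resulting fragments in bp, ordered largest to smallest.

147, 39, 32 bp

NotI sites (GCGGCCGC) start at positions 14, 53, 85.
NotI cuts after base 2 of each site, so after positions 15, 54, 86.
Circular molecule, 3 cuts → 3 fragments:
  16–54 → 39 bp
  55–86 → 32 bp
  87–218 then 1–15 → 132 + 15 = 147 bp
Sorted largest to smallest: 147, 39, 32 bp.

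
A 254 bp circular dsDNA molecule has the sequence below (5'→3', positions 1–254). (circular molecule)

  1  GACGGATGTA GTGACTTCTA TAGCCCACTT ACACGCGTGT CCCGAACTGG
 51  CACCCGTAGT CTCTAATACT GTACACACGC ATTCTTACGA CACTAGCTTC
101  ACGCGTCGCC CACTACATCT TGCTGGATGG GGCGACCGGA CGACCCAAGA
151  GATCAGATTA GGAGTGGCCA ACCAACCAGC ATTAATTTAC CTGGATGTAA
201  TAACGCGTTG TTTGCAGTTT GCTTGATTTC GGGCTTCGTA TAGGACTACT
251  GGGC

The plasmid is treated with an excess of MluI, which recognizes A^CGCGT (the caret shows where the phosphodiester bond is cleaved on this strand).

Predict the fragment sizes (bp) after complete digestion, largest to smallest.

102, 84, 68 bp

MluI sites (ACGCGT) start at positions 33, 101, 203.
MluI cuts after the first base of each site, so after positions 33, 101, 203.
Circular molecule, 3 cuts → 3 fragments:
  34–101 → 68 bp
  102–203 → 102 bp
  204–254 then 1–33 → 51 + 33 = 84 bp
Sorted largest to smallest: 102, 84, 68 bp.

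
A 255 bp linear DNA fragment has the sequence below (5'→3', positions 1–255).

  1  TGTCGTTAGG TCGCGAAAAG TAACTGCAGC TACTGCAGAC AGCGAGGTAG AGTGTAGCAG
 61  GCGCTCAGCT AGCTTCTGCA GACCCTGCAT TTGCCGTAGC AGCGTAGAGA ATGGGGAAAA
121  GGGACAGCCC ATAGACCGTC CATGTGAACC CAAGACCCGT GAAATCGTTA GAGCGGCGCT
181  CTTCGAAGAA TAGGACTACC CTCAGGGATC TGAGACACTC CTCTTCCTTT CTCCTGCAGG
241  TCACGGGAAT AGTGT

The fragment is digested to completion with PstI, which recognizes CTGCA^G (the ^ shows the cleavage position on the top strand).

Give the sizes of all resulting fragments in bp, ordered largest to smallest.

158, 43, 28, 17, 9 bp

PstI sites (CTGCAG) start at positions 24, 33, 76, 234.
PstI cuts after base 5 of each site (before the last base), so after positions 28, 37, 80, 238.
Linear molecule, 4 cuts → 5 fragments:
  1–28 → 28 bp
  29–37 → 9 bp
  38–80 → 43 bp
  81–238 → 158 bp
  239–255 → 17 bp
Sorted largest to smallest: 158, 43, 28, 17, 9 bp.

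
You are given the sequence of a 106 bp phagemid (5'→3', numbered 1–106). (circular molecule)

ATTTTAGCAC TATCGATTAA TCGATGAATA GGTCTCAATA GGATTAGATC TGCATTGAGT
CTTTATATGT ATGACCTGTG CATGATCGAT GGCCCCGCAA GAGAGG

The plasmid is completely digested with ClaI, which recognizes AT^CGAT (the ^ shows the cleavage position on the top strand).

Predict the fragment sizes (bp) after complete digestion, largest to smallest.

ClaI sites (ATCGAT) start at positions 12, 20, 85.
ClaI cuts after base 2 of each site, so after positions 13, 21, 86.
Circular molecule, 3 cuts → 3 fragments:
  14–21 → 8 bp
  22–86 → 65 bp
  87–106 then 1–13 → 20 + 13 = 33 bp
Sorted largest to smallest: 65, 33, 8 bp.

65, 33, 8 bp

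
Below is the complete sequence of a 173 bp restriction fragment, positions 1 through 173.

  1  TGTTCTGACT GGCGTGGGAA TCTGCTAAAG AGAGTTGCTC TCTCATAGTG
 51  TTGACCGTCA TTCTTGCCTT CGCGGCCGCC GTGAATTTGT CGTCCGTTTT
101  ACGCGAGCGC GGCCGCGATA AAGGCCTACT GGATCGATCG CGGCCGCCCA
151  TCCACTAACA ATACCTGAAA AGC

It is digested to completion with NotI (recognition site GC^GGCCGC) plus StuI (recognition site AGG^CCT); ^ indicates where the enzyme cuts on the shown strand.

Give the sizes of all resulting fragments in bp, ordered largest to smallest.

73, 37, 32, 17, 14 bp

NotI sites (GCGGCCGC) start at positions 72, 109, 140.
NotI cuts after base 2 of each site, so after positions 73, 110, 141.
The StuI site (AGGCCT) starts at position 122.
StuI cuts after base 3 of each site, so after position 124.
Combined cut positions: 73, 110, 124, 141.
Linear molecule, 4 cuts → 5 fragments:
  1–73 → 73 bp
  74–110 → 37 bp
  111–124 → 14 bp
  125–141 → 17 bp
  142–173 → 32 bp
Sorted largest to smallest: 73, 37, 32, 17, 14 bp.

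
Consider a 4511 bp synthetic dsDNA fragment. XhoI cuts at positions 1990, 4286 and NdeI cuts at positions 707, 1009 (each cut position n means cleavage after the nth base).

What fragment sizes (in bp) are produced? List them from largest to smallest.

2296, 981, 707, 302, 225 bp

Combined cut positions (sorted): 707, 1009, 1990, 4286.
Linear molecule, 4 cuts → 5 fragments:
  707 − 0 = 707 bp
  1009 − 707 = 302 bp
  1990 − 1009 = 981 bp
  4286 − 1990 = 2296 bp
  4511 − 4286 = 225 bp
Sorted largest to smallest: 2296, 981, 707, 302, 225 bp.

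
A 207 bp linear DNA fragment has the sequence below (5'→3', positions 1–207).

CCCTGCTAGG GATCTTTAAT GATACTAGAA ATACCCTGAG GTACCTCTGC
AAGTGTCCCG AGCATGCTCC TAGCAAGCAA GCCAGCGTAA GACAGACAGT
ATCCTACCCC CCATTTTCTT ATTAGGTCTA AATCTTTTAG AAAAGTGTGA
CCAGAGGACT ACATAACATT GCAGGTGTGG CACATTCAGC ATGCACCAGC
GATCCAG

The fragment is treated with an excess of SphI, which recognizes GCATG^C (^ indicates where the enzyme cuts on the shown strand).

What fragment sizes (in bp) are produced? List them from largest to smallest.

SphI sites (GCATGC) start at positions 62, 189.
SphI cuts after base 5 of each site (before the last base), so after positions 66, 193.
Linear molecule, 2 cuts → 3 fragments:
  1–66 → 66 bp
  67–193 → 127 bp
  194–207 → 14 bp
Sorted largest to smallest: 127, 66, 14 bp.

127, 66, 14 bp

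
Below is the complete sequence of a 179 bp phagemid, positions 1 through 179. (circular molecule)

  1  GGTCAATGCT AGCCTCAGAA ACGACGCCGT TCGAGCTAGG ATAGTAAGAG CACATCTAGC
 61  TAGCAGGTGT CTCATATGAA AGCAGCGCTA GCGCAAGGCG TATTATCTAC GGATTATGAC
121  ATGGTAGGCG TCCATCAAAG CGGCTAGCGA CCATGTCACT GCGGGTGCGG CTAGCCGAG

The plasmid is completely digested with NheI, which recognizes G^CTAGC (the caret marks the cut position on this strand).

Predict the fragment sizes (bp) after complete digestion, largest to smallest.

56, 51, 28, 27, 17 bp

NheI sites (GCTAGC) start at positions 8, 59, 87, 143, 170.
NheI cuts after the first base of each site, so after positions 8, 59, 87, 143, 170.
Circular molecule, 5 cuts → 5 fragments:
  9–59 → 51 bp
  60–87 → 28 bp
  88–143 → 56 bp
  144–170 → 27 bp
  171–179 then 1–8 → 9 + 8 = 17 bp
Sorted largest to smallest: 56, 51, 28, 27, 17 bp.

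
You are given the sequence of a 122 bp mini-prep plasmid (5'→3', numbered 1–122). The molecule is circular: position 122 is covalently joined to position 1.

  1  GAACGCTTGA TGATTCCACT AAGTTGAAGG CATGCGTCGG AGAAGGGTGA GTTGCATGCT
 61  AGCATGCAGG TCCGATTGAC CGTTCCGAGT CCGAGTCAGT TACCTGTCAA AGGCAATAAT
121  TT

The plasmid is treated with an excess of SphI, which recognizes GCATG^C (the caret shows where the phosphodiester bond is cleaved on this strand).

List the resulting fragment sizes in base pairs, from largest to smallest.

90, 24, 8 bp

SphI sites (GCATGC) start at positions 30, 54, 62.
SphI cuts after base 5 of each site (before the last base), so after positions 34, 58, 66.
Circular molecule, 3 cuts → 3 fragments:
  35–58 → 24 bp
  59–66 → 8 bp
  67–122 then 1–34 → 56 + 34 = 90 bp
Sorted largest to smallest: 90, 24, 8 bp.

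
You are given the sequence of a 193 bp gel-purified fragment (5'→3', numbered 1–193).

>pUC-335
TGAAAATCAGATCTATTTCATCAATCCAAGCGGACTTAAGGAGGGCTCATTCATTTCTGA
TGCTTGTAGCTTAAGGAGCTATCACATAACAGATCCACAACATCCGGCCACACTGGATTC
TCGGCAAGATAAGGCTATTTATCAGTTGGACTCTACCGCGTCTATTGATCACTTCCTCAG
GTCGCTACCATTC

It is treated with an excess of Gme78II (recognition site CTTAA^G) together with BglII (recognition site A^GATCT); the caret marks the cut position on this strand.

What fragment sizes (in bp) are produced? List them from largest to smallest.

119, 35, 30, 9 bp

Gme78II sites (CTTAAG) start at positions 35, 70.
Gme78II cuts after base 5 of each site (before the last base), so after positions 39, 74.
The BglII site (AGATCT) starts at position 9.
BglII cuts after the first base of each site, so after position 9.
Combined cut positions: 9, 39, 74.
Linear molecule, 3 cuts → 4 fragments:
  1–9 → 9 bp
  10–39 → 30 bp
  40–74 → 35 bp
  75–193 → 119 bp
Sorted largest to smallest: 119, 35, 30, 9 bp.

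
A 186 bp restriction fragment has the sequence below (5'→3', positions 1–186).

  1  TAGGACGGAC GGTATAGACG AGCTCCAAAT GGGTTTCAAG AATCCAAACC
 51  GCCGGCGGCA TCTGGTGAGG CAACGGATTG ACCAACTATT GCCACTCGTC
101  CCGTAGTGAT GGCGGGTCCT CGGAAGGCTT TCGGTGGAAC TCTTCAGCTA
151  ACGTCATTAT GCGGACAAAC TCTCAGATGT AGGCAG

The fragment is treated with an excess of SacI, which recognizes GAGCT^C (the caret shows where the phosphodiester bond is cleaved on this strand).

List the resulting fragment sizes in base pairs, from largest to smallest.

162, 24 bp

The SacI site (GAGCTC) starts at position 20.
SacI cuts after base 5 of each site (before the last base), so after position 24.
Linear molecule, 1 cut → 2 fragments:
  1–24 → 24 bp
  25–186 → 162 bp
Sorted largest to smallest: 162, 24 bp.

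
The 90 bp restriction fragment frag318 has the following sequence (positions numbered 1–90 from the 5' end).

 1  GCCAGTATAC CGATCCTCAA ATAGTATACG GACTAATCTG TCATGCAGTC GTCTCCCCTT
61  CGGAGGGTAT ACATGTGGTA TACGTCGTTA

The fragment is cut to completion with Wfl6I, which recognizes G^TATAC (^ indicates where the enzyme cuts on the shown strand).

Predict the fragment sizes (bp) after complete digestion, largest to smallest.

43, 19, 12, 11, 5 bp

Wfl6I sites (GTATAC) start at positions 5, 24, 67, 78.
Wfl6I cuts after the first base of each site, so after positions 5, 24, 67, 78.
Linear molecule, 4 cuts → 5 fragments:
  1–5 → 5 bp
  6–24 → 19 bp
  25–67 → 43 bp
  68–78 → 11 bp
  79–90 → 12 bp
Sorted largest to smallest: 43, 19, 12, 11, 5 bp.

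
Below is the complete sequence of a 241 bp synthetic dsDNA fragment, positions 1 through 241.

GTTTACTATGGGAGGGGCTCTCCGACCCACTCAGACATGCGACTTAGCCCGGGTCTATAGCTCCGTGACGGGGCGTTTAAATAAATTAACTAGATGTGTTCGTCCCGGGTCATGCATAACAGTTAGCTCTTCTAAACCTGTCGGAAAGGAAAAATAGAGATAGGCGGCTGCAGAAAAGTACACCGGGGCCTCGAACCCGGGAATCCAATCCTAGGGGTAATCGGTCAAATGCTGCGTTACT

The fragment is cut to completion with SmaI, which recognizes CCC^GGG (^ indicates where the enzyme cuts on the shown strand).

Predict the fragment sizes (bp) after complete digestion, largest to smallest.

92, 56, 50, 43 bp

SmaI sites (CCCGGG) start at positions 48, 104, 196.
SmaI cuts after base 3 of each site, so after positions 50, 106, 198.
Linear molecule, 3 cuts → 4 fragments:
  1–50 → 50 bp
  51–106 → 56 bp
  107–198 → 92 bp
  199–241 → 43 bp
Sorted largest to smallest: 92, 56, 50, 43 bp.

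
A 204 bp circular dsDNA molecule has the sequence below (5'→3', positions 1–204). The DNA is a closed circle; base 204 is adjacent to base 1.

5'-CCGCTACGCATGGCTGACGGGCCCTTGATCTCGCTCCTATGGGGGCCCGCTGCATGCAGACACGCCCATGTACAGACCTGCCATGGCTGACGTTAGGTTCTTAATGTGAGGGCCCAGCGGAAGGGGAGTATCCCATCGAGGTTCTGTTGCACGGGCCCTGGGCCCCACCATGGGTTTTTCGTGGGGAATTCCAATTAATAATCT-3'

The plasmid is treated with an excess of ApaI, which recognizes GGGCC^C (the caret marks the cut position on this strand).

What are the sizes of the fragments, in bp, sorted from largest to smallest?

67, 63, 43, 24, 7 bp

ApaI sites (GGGCCC) start at positions 19, 43, 110, 153, 160.
ApaI cuts after base 5 of each site (before the last base), so after positions 23, 47, 114, 157, 164.
Circular molecule, 5 cuts → 5 fragments:
  24–47 → 24 bp
  48–114 → 67 bp
  115–157 → 43 bp
  158–164 → 7 bp
  165–204 then 1–23 → 40 + 23 = 63 bp
Sorted largest to smallest: 67, 63, 43, 24, 7 bp.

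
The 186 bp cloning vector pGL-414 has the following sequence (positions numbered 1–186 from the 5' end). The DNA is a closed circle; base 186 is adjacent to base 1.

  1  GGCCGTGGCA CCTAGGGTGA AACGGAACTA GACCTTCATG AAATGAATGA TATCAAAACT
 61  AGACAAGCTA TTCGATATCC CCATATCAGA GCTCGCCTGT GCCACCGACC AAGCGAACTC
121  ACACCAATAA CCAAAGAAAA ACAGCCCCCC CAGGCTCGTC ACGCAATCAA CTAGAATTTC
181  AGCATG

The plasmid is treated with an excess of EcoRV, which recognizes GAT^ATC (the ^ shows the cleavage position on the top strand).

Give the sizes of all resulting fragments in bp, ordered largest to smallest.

EcoRV sites (GATATC) start at positions 49, 74.
EcoRV cuts after base 3 of each site, so after positions 51, 76.
Circular molecule, 2 cuts → 2 fragments:
  52–76 → 25 bp
  77–186 then 1–51 → 110 + 51 = 161 bp
Sorted largest to smallest: 161, 25 bp.

161, 25 bp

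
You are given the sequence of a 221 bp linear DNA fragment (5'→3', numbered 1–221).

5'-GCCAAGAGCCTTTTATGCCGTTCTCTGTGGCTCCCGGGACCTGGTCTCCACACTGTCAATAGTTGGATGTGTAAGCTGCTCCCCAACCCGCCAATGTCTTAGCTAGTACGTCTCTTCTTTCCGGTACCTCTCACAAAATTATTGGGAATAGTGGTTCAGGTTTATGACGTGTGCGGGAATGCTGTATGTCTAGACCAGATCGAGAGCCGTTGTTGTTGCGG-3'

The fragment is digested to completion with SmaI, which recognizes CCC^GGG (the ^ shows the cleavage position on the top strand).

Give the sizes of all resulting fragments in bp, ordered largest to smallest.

186, 35 bp

The SmaI site (CCCGGG) starts at position 33.
SmaI cuts after base 3 of each site, so after position 35.
Linear molecule, 1 cut → 2 fragments:
  1–35 → 35 bp
  36–221 → 186 bp
Sorted largest to smallest: 186, 35 bp.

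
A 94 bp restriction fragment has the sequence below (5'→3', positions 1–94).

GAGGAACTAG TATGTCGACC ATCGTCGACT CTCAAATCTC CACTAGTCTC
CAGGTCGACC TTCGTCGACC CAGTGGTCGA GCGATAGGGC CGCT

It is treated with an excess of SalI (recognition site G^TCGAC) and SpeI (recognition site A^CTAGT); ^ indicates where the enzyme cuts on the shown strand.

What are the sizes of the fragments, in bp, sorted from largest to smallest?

SalI sites (GTCGAC) start at positions 14, 24, 54, 64.
SalI cuts after the first base of each site, so after positions 14, 24, 54, 64.
SpeI sites (ACTAGT) start at positions 6, 42.
SpeI cuts after the first base of each site, so after positions 6, 42.
Combined cut positions: 6, 14, 24, 42, 54, 64.
Linear molecule, 6 cuts → 7 fragments:
  1–6 → 6 bp
  7–14 → 8 bp
  15–24 → 10 bp
  25–42 → 18 bp
  43–54 → 12 bp
  55–64 → 10 bp
  65–94 → 30 bp
Sorted largest to smallest: 30, 18, 12, 10, 10, 8, 6 bp.

30, 18, 12, 10, 10, 8, 6 bp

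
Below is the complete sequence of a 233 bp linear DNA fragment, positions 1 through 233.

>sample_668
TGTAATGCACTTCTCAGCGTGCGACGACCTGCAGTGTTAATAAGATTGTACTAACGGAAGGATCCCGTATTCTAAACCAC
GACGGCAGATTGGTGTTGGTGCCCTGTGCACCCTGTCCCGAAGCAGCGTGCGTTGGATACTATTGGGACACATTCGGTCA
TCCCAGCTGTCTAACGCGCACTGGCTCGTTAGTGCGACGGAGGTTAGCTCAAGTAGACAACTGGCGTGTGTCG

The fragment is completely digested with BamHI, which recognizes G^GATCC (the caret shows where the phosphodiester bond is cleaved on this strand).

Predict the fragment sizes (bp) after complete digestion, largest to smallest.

The BamHI site (GGATCC) starts at position 60.
BamHI cuts after the first base of each site, so after position 60.
Linear molecule, 1 cut → 2 fragments:
  1–60 → 60 bp
  61–233 → 173 bp
Sorted largest to smallest: 173, 60 bp.

173, 60 bp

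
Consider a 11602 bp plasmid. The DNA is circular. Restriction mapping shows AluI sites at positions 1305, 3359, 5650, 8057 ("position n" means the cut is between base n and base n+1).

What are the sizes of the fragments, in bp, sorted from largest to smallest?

Circular molecule, 4 cuts → 4 fragments:
  3359 − 1305 = 2054 bp
  5650 − 3359 = 2291 bp
  8057 − 5650 = 2407 bp
  wrap: 11602 − 8057 + 1305 = 4850 bp
Sorted largest to smallest: 4850, 2407, 2291, 2054 bp.

4850, 2407, 2291, 2054 bp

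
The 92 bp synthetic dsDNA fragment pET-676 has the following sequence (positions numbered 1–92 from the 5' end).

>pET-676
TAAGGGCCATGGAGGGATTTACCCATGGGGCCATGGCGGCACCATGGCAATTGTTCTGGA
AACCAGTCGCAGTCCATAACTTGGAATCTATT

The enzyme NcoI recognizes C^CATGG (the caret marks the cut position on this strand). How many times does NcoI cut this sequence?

CCATGG occurs starting at positions 7, 23, 31, 42.
NcoI cuts at 4 sites.

4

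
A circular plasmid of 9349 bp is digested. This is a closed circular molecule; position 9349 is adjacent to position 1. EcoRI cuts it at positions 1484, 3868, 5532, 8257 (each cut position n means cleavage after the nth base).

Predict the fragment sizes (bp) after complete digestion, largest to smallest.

2725, 2576, 2384, 1664 bp

Circular molecule, 4 cuts → 4 fragments:
  3868 − 1484 = 2384 bp
  5532 − 3868 = 1664 bp
  8257 − 5532 = 2725 bp
  wrap: 9349 − 8257 + 1484 = 2576 bp
Sorted largest to smallest: 2725, 2576, 2384, 1664 bp.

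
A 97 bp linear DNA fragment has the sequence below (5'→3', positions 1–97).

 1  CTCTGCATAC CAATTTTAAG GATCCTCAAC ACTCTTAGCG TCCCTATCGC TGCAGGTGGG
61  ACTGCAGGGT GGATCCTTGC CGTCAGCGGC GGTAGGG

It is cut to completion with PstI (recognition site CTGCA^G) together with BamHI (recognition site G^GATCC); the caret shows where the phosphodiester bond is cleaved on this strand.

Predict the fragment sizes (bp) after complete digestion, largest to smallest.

34, 26, 20, 12, 5 bp

PstI sites (CTGCAG) start at positions 50, 62.
PstI cuts after base 5 of each site (before the last base), so after positions 54, 66.
BamHI sites (GGATCC) start at positions 20, 71.
BamHI cuts after the first base of each site, so after positions 20, 71.
Combined cut positions: 20, 54, 66, 71.
Linear molecule, 4 cuts → 5 fragments:
  1–20 → 20 bp
  21–54 → 34 bp
  55–66 → 12 bp
  67–71 → 5 bp
  72–97 → 26 bp
Sorted largest to smallest: 34, 26, 20, 12, 5 bp.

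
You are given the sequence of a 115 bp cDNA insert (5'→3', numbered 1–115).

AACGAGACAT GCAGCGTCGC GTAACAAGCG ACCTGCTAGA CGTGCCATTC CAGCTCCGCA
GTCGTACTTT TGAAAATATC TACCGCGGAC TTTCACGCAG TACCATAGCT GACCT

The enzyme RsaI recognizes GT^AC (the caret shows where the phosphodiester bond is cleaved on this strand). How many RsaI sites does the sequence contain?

2

GTAC occurs starting at positions 64, 100.
RsaI cuts at 2 sites.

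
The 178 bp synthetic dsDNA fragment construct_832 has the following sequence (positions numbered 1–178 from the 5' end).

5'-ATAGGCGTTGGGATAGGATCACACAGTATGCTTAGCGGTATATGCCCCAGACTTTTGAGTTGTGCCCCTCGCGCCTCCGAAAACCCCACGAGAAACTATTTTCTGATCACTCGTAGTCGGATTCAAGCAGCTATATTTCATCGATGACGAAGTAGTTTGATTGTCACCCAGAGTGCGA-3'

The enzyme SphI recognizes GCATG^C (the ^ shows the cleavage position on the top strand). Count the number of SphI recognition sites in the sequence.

No occurrence of GCATGC is present in the sequence.
SphI does not cut: 0 sites.

0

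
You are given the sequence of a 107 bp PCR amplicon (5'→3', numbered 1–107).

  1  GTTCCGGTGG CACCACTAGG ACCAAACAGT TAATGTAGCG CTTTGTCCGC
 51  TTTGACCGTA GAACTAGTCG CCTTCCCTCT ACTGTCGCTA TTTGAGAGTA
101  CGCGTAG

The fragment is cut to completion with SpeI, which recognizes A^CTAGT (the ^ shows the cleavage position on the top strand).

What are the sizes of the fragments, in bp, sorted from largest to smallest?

The SpeI site (ACTAGT) starts at position 63.
SpeI cuts after the first base of each site, so after position 63.
Linear molecule, 1 cut → 2 fragments:
  1–63 → 63 bp
  64–107 → 44 bp
Sorted largest to smallest: 63, 44 bp.

63, 44 bp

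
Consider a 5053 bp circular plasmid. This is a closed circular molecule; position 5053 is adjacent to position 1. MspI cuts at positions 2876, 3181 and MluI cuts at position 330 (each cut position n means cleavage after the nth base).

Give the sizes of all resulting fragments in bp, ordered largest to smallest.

2546, 2202, 305 bp

Combined cut positions (sorted): 330, 2876, 3181.
Circular molecule, 3 cuts → 3 fragments:
  2876 − 330 = 2546 bp
  3181 − 2876 = 305 bp
  wrap: 5053 − 3181 + 330 = 2202 bp
Sorted largest to smallest: 2546, 2202, 305 bp.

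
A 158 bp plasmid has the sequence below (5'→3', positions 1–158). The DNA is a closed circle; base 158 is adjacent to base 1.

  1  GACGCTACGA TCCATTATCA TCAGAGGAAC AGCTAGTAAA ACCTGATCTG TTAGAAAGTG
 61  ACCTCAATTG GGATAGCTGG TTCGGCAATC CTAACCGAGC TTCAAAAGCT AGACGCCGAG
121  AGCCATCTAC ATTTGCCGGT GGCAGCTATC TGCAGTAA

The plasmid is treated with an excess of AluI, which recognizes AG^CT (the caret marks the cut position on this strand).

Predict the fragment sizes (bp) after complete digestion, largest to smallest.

45, 44, 37, 23, 9 bp

AluI sites (AGCT) start at positions 31, 75, 98, 107, 144.
AluI cuts after base 2 of each site, so after positions 32, 76, 99, 108, 145.
Circular molecule, 5 cuts → 5 fragments:
  33–76 → 44 bp
  77–99 → 23 bp
  100–108 → 9 bp
  109–145 → 37 bp
  146–158 then 1–32 → 13 + 32 = 45 bp
Sorted largest to smallest: 45, 44, 37, 23, 9 bp.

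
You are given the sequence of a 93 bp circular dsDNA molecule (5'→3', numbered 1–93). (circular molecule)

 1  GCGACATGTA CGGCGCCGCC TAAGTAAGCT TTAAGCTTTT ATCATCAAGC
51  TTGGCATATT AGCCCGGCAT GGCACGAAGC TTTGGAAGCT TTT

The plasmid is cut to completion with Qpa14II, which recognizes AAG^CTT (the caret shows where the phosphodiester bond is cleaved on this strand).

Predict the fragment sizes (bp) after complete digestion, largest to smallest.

33, 30, 14, 9, 7 bp

Qpa14II sites (AAGCTT) start at positions 26, 33, 47, 77, 86.
Qpa14II cuts after base 3 of each site, so after positions 28, 35, 49, 79, 88.
Circular molecule, 5 cuts → 5 fragments:
  29–35 → 7 bp
  36–49 → 14 bp
  50–79 → 30 bp
  80–88 → 9 bp
  89–93 then 1–28 → 5 + 28 = 33 bp
Sorted largest to smallest: 33, 30, 14, 9, 7 bp.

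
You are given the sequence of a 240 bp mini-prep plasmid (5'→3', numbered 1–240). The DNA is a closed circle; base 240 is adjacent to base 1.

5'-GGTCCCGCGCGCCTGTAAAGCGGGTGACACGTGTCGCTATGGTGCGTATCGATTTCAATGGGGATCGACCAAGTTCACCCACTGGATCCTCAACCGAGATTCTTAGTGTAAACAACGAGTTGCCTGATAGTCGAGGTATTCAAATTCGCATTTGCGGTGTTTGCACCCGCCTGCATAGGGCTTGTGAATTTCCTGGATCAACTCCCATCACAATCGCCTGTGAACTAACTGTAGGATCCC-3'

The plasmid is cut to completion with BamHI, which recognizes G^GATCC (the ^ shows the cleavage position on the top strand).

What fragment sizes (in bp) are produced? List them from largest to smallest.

BamHI sites (GGATCC) start at positions 84, 234.
BamHI cuts after the first base of each site, so after positions 84, 234.
Circular molecule, 2 cuts → 2 fragments:
  85–234 → 150 bp
  235–240 then 1–84 → 6 + 84 = 90 bp
Sorted largest to smallest: 150, 90 bp.

150, 90 bp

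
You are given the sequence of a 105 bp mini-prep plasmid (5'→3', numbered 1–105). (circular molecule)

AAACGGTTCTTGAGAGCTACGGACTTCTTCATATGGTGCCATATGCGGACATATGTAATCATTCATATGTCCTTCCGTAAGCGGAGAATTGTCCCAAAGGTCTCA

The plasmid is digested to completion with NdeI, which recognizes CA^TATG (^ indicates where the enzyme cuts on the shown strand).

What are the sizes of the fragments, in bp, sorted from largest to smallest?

NdeI sites (CATATG) start at positions 30, 40, 50, 64.
NdeI cuts after base 2 of each site, so after positions 31, 41, 51, 65.
Circular molecule, 4 cuts → 4 fragments:
  32–41 → 10 bp
  42–51 → 10 bp
  52–65 → 14 bp
  66–105 then 1–31 → 40 + 31 = 71 bp
Sorted largest to smallest: 71, 14, 10, 10 bp.

71, 14, 10, 10 bp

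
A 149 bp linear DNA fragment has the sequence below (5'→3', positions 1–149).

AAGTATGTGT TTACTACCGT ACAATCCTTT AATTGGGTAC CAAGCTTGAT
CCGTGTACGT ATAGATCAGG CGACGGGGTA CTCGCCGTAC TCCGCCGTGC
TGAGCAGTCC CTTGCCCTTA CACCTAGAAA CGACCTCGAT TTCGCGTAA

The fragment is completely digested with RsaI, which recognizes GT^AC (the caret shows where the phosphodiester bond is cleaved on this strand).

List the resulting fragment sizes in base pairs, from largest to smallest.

RsaI sites (GTAC) start at positions 19, 37, 55, 78, 87.
RsaI cuts after base 2 of each site, so after positions 20, 38, 56, 79, 88.
Linear molecule, 5 cuts → 6 fragments:
  1–20 → 20 bp
  21–38 → 18 bp
  39–56 → 18 bp
  57–79 → 23 bp
  80–88 → 9 bp
  89–149 → 61 bp
Sorted largest to smallest: 61, 23, 20, 18, 18, 9 bp.

61, 23, 20, 18, 18, 9 bp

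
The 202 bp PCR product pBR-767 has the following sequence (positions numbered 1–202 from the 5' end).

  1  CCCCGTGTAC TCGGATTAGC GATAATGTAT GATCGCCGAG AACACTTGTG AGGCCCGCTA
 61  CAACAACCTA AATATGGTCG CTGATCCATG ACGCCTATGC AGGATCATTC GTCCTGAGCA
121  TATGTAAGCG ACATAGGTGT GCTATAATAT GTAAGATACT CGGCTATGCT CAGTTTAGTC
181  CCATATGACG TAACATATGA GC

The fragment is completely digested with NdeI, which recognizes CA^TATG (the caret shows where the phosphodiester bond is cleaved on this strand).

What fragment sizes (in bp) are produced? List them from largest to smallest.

NdeI sites (CATATG) start at positions 119, 182, 194.
NdeI cuts after base 2 of each site, so after positions 120, 183, 195.
Linear molecule, 3 cuts → 4 fragments:
  1–120 → 120 bp
  121–183 → 63 bp
  184–195 → 12 bp
  196–202 → 7 bp
Sorted largest to smallest: 120, 63, 12, 7 bp.

120, 63, 12, 7 bp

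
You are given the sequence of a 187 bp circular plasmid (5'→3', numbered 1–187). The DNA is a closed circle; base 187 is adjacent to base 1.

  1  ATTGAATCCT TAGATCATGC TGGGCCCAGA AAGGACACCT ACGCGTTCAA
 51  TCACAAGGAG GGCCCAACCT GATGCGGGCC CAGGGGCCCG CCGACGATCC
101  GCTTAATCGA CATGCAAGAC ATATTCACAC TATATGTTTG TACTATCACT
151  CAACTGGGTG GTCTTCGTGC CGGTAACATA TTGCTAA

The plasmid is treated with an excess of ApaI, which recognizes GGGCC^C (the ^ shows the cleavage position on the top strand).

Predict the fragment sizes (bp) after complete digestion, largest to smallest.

125, 38, 16, 8 bp

ApaI sites (GGGCCC) start at positions 22, 60, 76, 84.
ApaI cuts after base 5 of each site (before the last base), so after positions 26, 64, 80, 88.
Circular molecule, 4 cuts → 4 fragments:
  27–64 → 38 bp
  65–80 → 16 bp
  81–88 → 8 bp
  89–187 then 1–26 → 99 + 26 = 125 bp
Sorted largest to smallest: 125, 38, 16, 8 bp.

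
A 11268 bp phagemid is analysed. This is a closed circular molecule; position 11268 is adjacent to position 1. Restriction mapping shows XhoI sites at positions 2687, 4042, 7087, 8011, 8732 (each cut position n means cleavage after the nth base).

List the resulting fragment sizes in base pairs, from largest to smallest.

Circular molecule, 5 cuts → 5 fragments:
  4042 − 2687 = 1355 bp
  7087 − 4042 = 3045 bp
  8011 − 7087 = 924 bp
  8732 − 8011 = 721 bp
  wrap: 11268 − 8732 + 2687 = 5223 bp
Sorted largest to smallest: 5223, 3045, 1355, 924, 721 bp.

5223, 3045, 1355, 924, 721 bp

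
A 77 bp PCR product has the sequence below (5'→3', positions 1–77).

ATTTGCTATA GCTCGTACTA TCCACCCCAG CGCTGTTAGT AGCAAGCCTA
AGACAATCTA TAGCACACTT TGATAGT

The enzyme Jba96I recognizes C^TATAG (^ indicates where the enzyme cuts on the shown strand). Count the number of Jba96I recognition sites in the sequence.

2

CTATAG occurs starting at positions 6, 58.
Jba96I cuts at 2 sites.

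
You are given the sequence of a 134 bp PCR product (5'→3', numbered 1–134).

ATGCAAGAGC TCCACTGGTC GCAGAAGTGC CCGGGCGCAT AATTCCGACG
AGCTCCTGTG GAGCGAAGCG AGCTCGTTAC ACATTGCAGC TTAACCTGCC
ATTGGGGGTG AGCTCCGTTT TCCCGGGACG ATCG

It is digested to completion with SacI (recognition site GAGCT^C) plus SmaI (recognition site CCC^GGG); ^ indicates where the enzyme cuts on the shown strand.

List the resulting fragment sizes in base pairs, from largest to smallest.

SacI sites (GAGCTC) start at positions 7, 50, 70, 110.
SacI cuts after base 5 of each site (before the last base), so after positions 11, 54, 74, 114.
SmaI sites (CCCGGG) start at positions 30, 122.
SmaI cuts after base 3 of each site, so after positions 32, 124.
Combined cut positions: 11, 32, 54, 74, 114, 124.
Linear molecule, 6 cuts → 7 fragments:
  1–11 → 11 bp
  12–32 → 21 bp
  33–54 → 22 bp
  55–74 → 20 bp
  75–114 → 40 bp
  115–124 → 10 bp
  125–134 → 10 bp
Sorted largest to smallest: 40, 22, 21, 20, 11, 10, 10 bp.

40, 22, 21, 20, 11, 10, 10 bp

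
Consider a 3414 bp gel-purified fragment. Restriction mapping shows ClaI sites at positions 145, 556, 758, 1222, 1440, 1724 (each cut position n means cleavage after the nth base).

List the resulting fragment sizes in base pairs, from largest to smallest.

1690, 464, 411, 284, 218, 202, 145 bp

Linear molecule, 6 cuts → 7 fragments:
  145 − 0 = 145 bp
  556 − 145 = 411 bp
  758 − 556 = 202 bp
  1222 − 758 = 464 bp
  1440 − 1222 = 218 bp
  1724 − 1440 = 284 bp
  3414 − 1724 = 1690 bp
Sorted largest to smallest: 1690, 464, 411, 284, 218, 202, 145 bp.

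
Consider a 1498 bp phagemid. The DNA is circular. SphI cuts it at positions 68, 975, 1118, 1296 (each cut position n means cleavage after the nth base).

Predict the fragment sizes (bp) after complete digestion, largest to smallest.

Circular molecule, 4 cuts → 4 fragments:
  975 − 68 = 907 bp
  1118 − 975 = 143 bp
  1296 − 1118 = 178 bp
  wrap: 1498 − 1296 + 68 = 270 bp
Sorted largest to smallest: 907, 270, 178, 143 bp.

907, 270, 178, 143 bp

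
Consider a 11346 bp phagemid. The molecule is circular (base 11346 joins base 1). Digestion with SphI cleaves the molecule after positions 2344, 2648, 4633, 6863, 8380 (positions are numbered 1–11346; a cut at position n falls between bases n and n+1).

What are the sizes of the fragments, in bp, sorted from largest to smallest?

Circular molecule, 5 cuts → 5 fragments:
  2648 − 2344 = 304 bp
  4633 − 2648 = 1985 bp
  6863 − 4633 = 2230 bp
  8380 − 6863 = 1517 bp
  wrap: 11346 − 8380 + 2344 = 5310 bp
Sorted largest to smallest: 5310, 2230, 1985, 1517, 304 bp.

5310, 2230, 1985, 1517, 304 bp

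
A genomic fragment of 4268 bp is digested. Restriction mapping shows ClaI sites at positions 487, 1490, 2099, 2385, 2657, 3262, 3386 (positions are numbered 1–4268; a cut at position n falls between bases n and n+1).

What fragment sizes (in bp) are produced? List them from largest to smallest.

Linear molecule, 7 cuts → 8 fragments:
  487 − 0 = 487 bp
  1490 − 487 = 1003 bp
  2099 − 1490 = 609 bp
  2385 − 2099 = 286 bp
  2657 − 2385 = 272 bp
  3262 − 2657 = 605 bp
  3386 − 3262 = 124 bp
  4268 − 3386 = 882 bp
Sorted largest to smallest: 1003, 882, 609, 605, 487, 286, 272, 124 bp.

1003, 882, 609, 605, 487, 286, 272, 124 bp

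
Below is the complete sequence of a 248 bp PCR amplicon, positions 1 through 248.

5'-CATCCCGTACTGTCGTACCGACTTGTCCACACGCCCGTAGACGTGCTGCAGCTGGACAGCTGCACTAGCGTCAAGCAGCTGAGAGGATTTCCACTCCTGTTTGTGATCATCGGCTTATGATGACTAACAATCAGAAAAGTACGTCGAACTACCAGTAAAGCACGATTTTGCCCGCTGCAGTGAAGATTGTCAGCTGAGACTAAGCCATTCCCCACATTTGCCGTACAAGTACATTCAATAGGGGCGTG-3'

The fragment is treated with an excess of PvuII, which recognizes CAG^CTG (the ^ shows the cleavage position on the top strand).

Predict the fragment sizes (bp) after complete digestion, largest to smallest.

115, 55, 51, 19, 8 bp

PvuII sites (CAGCTG) start at positions 49, 57, 76, 191.
PvuII cuts after base 3 of each site, so after positions 51, 59, 78, 193.
Linear molecule, 4 cuts → 5 fragments:
  1–51 → 51 bp
  52–59 → 8 bp
  60–78 → 19 bp
  79–193 → 115 bp
  194–248 → 55 bp
Sorted largest to smallest: 115, 55, 51, 19, 8 bp.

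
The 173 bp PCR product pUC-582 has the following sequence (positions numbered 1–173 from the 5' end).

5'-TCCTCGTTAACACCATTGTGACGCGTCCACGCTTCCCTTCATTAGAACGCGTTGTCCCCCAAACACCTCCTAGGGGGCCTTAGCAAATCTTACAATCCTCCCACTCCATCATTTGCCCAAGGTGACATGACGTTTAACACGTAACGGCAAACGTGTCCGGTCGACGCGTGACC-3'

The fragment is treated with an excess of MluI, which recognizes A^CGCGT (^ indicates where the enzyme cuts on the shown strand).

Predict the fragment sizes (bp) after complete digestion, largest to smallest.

117, 26, 21, 9 bp

MluI sites (ACGCGT) start at positions 21, 47, 164.
MluI cuts after the first base of each site, so after positions 21, 47, 164.
Linear molecule, 3 cuts → 4 fragments:
  1–21 → 21 bp
  22–47 → 26 bp
  48–164 → 117 bp
  165–173 → 9 bp
Sorted largest to smallest: 117, 26, 21, 9 bp.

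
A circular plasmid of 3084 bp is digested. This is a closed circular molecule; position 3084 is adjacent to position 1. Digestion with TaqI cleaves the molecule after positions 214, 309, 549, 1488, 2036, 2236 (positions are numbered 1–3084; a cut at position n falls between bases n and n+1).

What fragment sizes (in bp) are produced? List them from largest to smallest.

1062, 939, 548, 240, 200, 95 bp

Circular molecule, 6 cuts → 6 fragments:
  309 − 214 = 95 bp
  549 − 309 = 240 bp
  1488 − 549 = 939 bp
  2036 − 1488 = 548 bp
  2236 − 2036 = 200 bp
  wrap: 3084 − 2236 + 214 = 1062 bp
Sorted largest to smallest: 1062, 939, 548, 240, 200, 95 bp.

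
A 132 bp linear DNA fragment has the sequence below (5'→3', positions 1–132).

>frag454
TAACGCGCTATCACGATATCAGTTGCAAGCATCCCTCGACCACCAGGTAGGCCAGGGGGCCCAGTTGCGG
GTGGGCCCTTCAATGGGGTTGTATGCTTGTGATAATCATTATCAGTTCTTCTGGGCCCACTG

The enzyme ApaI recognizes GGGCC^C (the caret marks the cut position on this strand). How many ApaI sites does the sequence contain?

GGGCCC occurs starting at positions 57, 73, 123.
ApaI cuts at 3 sites.

3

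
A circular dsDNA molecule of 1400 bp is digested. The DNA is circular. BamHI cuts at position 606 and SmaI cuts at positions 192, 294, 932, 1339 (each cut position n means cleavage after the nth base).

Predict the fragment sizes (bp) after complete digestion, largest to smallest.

407, 326, 312, 253, 102 bp

Combined cut positions (sorted): 192, 294, 606, 932, 1339.
Circular molecule, 5 cuts → 5 fragments:
  294 − 192 = 102 bp
  606 − 294 = 312 bp
  932 − 606 = 326 bp
  1339 − 932 = 407 bp
  wrap: 1400 − 1339 + 192 = 253 bp
Sorted largest to smallest: 407, 326, 312, 253, 102 bp.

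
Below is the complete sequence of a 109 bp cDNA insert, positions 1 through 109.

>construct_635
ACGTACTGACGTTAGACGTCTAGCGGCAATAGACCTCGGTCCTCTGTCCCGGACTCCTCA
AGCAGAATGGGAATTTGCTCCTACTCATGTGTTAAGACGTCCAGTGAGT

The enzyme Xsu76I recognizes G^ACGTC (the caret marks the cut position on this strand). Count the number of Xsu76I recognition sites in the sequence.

2

GACGTC occurs starting at positions 15, 96.
Xsu76I cuts at 2 sites.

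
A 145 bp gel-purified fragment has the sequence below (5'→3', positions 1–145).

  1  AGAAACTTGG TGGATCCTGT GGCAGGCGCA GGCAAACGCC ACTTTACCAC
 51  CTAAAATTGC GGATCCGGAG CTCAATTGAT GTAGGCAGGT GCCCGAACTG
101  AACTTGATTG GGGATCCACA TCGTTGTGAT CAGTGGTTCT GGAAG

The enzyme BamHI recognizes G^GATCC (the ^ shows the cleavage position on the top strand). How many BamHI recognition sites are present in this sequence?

GGATCC occurs starting at positions 12, 61, 112.
BamHI cuts at 3 sites.

3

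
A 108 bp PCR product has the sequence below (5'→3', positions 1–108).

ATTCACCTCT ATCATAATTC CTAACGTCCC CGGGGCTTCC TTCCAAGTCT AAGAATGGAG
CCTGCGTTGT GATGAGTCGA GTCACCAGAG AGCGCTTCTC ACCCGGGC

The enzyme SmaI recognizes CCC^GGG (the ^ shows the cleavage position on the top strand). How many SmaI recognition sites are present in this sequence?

2

CCCGGG occurs starting at positions 29, 102.
SmaI cuts at 2 sites.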